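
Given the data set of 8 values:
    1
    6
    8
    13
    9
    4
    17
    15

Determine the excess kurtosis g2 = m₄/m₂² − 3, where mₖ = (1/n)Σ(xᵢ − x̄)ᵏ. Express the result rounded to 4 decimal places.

-1.1967

x̄ = 9.1250
Σ(xᵢ − x̄)² = 214.8750 ⇒ m₂ = 26.85938
Σ(xᵢ − x̄)⁴ = 10407.6504 ⇒ m₄ = 1300.95630
m₂² = 721.42603
g2 = m₄/m₂² − 3 = 1.80331 − 3 ≈ -1.1967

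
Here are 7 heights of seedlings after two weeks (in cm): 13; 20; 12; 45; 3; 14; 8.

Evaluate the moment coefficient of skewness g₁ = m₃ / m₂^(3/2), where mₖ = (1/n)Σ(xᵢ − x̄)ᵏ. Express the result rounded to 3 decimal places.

x̄ = (13 + 20 + 12 + 45 + 3 + 14 + 8) / 7 = 16.4286
deviations (xᵢ − x̄): -3.4286, 3.5714, -4.4286, 28.5714, -13.4286, -2.4286, -8.4286
Σ(xᵢ − x̄)² = 1117.7143 ⇒ m₂ = 1117.7143/7 = 159.67347
Σ(xᵢ − x̄)³ = 20207.3878 ⇒ m₃ = 20207.3878/7 = 2886.76968
m₂^(3/2) = 159.67347^(1.5) = 2017.66538
g₁ = m₃ / m₂^(3/2) = 2886.76968 / 2017.66538 ≈ 1.431

1.431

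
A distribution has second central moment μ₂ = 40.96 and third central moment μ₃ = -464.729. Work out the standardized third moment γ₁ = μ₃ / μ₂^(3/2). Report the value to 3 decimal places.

σ = √μ₂ = √40.96 = 6.40000
σ³ = μ₂^(3/2) = 262.14400
γ₁ = μ₃/σ³ = -464.729 / 262.14400 ≈ -1.773

-1.773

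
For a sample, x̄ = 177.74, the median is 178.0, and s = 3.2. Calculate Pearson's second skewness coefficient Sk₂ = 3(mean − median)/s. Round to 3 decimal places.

Sk₂ = 3(177.74 − 178.0) / 3.2 = 3 × -0.2600 / 3.2
    = -0.7800 / 3.2 ≈ -0.244

-0.244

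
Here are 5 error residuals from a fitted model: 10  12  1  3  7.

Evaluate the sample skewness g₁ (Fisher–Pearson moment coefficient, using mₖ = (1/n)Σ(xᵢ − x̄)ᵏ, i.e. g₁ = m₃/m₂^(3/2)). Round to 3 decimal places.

-0.072

x̄ = (10 + 12 + 1 + 3 + 7) / 5 = 6.6000
deviations (xᵢ − x̄): 3.4000, 5.4000, -5.6000, -3.6000, 0.4000
Σ(xᵢ − x̄)² = 85.2000 ⇒ m₂ = 85.2000/5 = 17.04000
Σ(xᵢ − x̄)³ = -25.4400 ⇒ m₃ = -25.4400/5 = -5.08800
m₂^(3/2) = 17.04000^(1.5) = 70.34033
g₁ = m₃ / m₂^(3/2) = -5.08800 / 70.34033 ≈ -0.072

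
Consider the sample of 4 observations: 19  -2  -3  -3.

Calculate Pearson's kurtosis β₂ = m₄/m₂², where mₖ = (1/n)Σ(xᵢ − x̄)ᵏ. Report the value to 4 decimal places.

2.3281

x̄ = 2.7500
Σ(xᵢ − x̄)² = 352.7500 ⇒ m₂ = 88.18750
Σ(xᵢ − x̄)⁴ = 72424.3281 ⇒ m₄ = 18106.08203
m₂² = 7777.03516
β₂ = m₄/m₂² = 18106.08203 / 7777.03516 ≈ 2.3281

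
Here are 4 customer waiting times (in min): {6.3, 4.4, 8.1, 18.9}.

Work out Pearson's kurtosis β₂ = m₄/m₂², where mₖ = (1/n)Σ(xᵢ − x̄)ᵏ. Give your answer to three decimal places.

2.197

x̄ = 9.4250
Σ(xᵢ − x̄)² = 126.5475 ⇒ m₂ = 31.63687
Σ(xᵢ − x̄)⁴ = 8795.7066 ⇒ m₄ = 2198.92664
m₂² = 1000.89186
β₂ = m₄/m₂² = 2198.92664 / 1000.89186 ≈ 2.197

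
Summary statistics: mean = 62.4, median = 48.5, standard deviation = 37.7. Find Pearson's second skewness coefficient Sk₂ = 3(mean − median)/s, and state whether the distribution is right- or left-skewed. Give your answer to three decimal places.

1.106, right-skewed

Sk₂ = 3(62.4 − 48.5) / 37.7 = 3 × 13.9000 / 37.7
    = 41.7000 / 37.7 ≈ 1.106
Sk₂ > 0 ⇒ mean > median ⇒ right-skewed (positive skew).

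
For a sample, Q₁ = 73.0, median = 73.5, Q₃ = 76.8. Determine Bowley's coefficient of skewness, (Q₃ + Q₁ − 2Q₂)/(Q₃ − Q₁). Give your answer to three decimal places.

0.737

numerator: Q₃ + Q₁ − 2Q₂ = 76.8 + 73.0 − 2×73.5 = 2.8000
denominator: Q₃ − Q₁ = 76.8 − 73.0 = 3.8000
Bowley skewness = 2.8000 / 3.8000 ≈ 0.737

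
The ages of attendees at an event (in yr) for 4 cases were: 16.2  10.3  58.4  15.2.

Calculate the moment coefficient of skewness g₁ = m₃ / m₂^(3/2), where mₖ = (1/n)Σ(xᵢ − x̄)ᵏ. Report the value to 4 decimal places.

1.1079

x̄ = (16.2 + 10.3 + 58.4 + 15.2) / 4 = 25.0250
deviations (xᵢ − x̄): -8.8250, -14.7250, 33.3750, -9.8250
Σ(xᵢ − x̄)² = 1505.1275 ⇒ m₂ = 1505.1275/4 = 376.28187
Σ(xᵢ − x̄)³ = 32347.6324 ⇒ m₃ = 32347.6324/4 = 8086.90809
m₂^(3/2) = 376.28187^(1.5) = 7299.11068
g₁ = m₃ / m₂^(3/2) = 8086.90809 / 7299.11068 ≈ 1.1079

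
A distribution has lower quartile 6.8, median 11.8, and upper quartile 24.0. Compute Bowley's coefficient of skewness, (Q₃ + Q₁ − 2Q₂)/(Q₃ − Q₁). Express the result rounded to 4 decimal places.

numerator: Q₃ + Q₁ − 2Q₂ = 24.0 + 6.8 − 2×11.8 = 7.2000
denominator: Q₃ − Q₁ = 24.0 − 6.8 = 17.2000
Bowley skewness = 7.2000 / 17.2000 ≈ 0.4186

0.4186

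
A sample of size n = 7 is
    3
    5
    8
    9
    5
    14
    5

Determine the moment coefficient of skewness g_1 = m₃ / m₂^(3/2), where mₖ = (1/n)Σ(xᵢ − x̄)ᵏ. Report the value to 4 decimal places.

0.9407

x̄ = (3 + 5 + 8 + 9 + 5 + 14 + 5) / 7 = 7.0000
deviations (xᵢ − x̄): -4.0000, -2.0000, 1.0000, 2.0000, -2.0000, 7.0000, -2.0000
Σ(xᵢ − x̄)² = 82.0000 ⇒ m₂ = 82.0000/7 = 11.71429
Σ(xᵢ − x̄)³ = 264.0000 ⇒ m₃ = 264.0000/7 = 37.71429
m₂^(3/2) = 11.71429^(1.5) = 40.09348
g_1 = m₃ / m₂^(3/2) = 37.71429 / 40.09348 ≈ 0.9407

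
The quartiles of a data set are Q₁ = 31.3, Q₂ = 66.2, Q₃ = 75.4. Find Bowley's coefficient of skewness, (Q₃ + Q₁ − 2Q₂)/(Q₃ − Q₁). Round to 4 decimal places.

-0.5828

numerator: Q₃ + Q₁ − 2Q₂ = 75.4 + 31.3 − 2×66.2 = -25.7000
denominator: Q₃ − Q₁ = 75.4 − 31.3 = 44.1000
Bowley skewness = -25.7000 / 44.1000 ≈ -0.5828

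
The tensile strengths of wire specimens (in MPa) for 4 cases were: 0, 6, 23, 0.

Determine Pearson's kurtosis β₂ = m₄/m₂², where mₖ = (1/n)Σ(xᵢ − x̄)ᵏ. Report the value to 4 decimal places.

x̄ = 7.2500
Σ(xᵢ − x̄)² = 354.7500 ⇒ m₂ = 88.68750
Σ(xᵢ − x̄)⁴ = 67063.0781 ⇒ m₄ = 16765.76953
m₂² = 7865.47266
β₂ = m₄/m₂² = 16765.76953 / 7865.47266 ≈ 2.1316

2.1316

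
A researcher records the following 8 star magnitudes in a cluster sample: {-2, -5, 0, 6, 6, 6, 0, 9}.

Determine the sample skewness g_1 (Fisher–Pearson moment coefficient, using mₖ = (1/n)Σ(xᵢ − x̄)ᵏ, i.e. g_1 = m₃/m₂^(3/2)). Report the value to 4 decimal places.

x̄ = (-2 - 5 + 0 + 6 + 6 + 6 + 0 + 9) / 8 = 2.5000
deviations (xᵢ − x̄): -4.5000, -7.5000, -2.5000, 3.5000, 3.5000, 3.5000, -2.5000, 6.5000
Σ(xᵢ − x̄)² = 168.0000 ⇒ m₂ = 168.0000/8 = 21.00000
Σ(xᵢ − x̄)³ = -141.0000 ⇒ m₃ = -141.0000/8 = -17.62500
m₂^(3/2) = 21.00000^(1.5) = 96.23409
g_1 = m₃ / m₂^(3/2) = -17.62500 / 96.23409 ≈ -0.1831

-0.1831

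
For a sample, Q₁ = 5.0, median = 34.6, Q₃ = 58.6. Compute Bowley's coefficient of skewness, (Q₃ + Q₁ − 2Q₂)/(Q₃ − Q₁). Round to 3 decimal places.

numerator: Q₃ + Q₁ − 2Q₂ = 58.6 + 5.0 − 2×34.6 = -5.6000
denominator: Q₃ − Q₁ = 58.6 − 5.0 = 53.6000
Bowley skewness = -5.6000 / 53.6000 ≈ -0.104

-0.104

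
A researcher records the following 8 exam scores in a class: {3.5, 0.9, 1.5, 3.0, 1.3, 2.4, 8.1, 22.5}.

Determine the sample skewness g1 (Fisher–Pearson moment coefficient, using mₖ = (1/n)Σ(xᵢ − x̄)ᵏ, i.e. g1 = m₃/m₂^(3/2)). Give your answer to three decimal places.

x̄ = (3.5 + 0.9 + 1.5 + 3.0 + 1.3 + 2.4 + 8.1 + 22.5) / 8 = 5.4000
deviations (xᵢ − x̄): -1.9000, -4.5000, -3.9000, -2.4000, -4.1000, -3.0000, 2.7000, 17.1000
Σ(xᵢ − x̄)² = 370.3400 ⇒ m₂ = 370.3400/8 = 46.29250
Σ(xᵢ − x̄)³ = 4752.8460 ⇒ m₃ = 4752.8460/8 = 594.10575
m₂^(3/2) = 46.29250^(1.5) = 314.96765
g1 = m₃ / m₂^(3/2) = 594.10575 / 314.96765 ≈ 1.886

1.886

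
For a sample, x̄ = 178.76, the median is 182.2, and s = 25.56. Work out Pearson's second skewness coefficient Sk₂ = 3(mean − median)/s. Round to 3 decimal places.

-0.404

Sk₂ = 3(178.76 − 182.2) / 25.56 = 3 × -3.4400 / 25.56
    = -10.3200 / 25.56 ≈ -0.404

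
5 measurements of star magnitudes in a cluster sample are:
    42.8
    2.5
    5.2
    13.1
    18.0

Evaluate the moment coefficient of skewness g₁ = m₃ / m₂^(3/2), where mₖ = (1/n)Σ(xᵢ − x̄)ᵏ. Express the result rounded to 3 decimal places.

0.984

x̄ = (42.8 + 2.5 + 5.2 + 13.1 + 18.0) / 5 = 16.3200
deviations (xᵢ − x̄): 26.4800, -13.8200, -11.1200, -3.2200, 1.6800
Σ(xᵢ − x̄)² = 1029.0280 ⇒ m₂ = 1029.0280/5 = 205.80560
Σ(xᵢ − x̄)³ = 14524.3253 ⇒ m₃ = 14524.3253/5 = 2904.86506
m₂^(3/2) = 205.80560^(1.5) = 2952.47196
g₁ = m₃ / m₂^(3/2) = 2904.86506 / 2952.47196 ≈ 0.984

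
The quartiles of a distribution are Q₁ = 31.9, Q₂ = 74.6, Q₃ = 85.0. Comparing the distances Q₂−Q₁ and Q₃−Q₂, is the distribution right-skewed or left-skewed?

Q₂ − Q₁ = 42.7;  Q₃ − Q₂ = 10.4
Q₂ − Q₁ > Q₃ − Q₂ ⇒ the lower half is more spread out ⇒ left-skewed.

left-skewed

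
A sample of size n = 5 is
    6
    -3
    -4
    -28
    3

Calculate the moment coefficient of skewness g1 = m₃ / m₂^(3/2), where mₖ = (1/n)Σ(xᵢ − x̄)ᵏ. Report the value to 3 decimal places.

x̄ = (6 - 3 - 4 - 28 + 3) / 5 = -5.2000
deviations (xᵢ − x̄): 11.2000, 2.2000, 1.2000, -22.8000, 8.2000
Σ(xᵢ − x̄)² = 718.8000 ⇒ m₂ = 718.8000/5 = 143.76000
Σ(xᵢ − x̄)³ = -9883.6800 ⇒ m₃ = -9883.6800/5 = -1976.73600
m₂^(3/2) = 143.76000^(1.5) = 1723.68180
g1 = m₃ / m₂^(3/2) = -1976.73600 / 1723.68180 ≈ -1.147

-1.147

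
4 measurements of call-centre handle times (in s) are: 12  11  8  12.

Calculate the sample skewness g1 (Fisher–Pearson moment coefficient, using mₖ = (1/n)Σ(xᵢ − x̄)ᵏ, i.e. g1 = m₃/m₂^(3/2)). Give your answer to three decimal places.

-0.958

x̄ = (12 + 11 + 8 + 12) / 4 = 10.7500
deviations (xᵢ − x̄): 1.2500, 0.2500, -2.7500, 1.2500
Σ(xᵢ − x̄)² = 10.7500 ⇒ m₂ = 10.7500/4 = 2.68750
Σ(xᵢ − x̄)³ = -16.8750 ⇒ m₃ = -16.8750/4 = -4.21875
m₂^(3/2) = 2.68750^(1.5) = 4.40578
g1 = m₃ / m₂^(3/2) = -4.21875 / 4.40578 ≈ -0.958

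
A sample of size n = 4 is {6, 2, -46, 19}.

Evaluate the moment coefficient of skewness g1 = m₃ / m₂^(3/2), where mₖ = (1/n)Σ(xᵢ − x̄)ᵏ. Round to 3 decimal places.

x̄ = (6 + 2 - 46 + 19) / 4 = -4.7500
deviations (xᵢ − x̄): 10.7500, 6.7500, -41.2500, 23.7500
Σ(xᵢ − x̄)² = 2426.7500 ⇒ m₂ = 2426.7500/4 = 606.68750
Σ(xᵢ − x̄)³ = -55243.1250 ⇒ m₃ = -55243.1250/4 = -13810.78125
m₂^(3/2) = 606.68750^(1.5) = 14943.33630
g1 = m₃ / m₂^(3/2) = -13810.78125 / 14943.33630 ≈ -0.924

-0.924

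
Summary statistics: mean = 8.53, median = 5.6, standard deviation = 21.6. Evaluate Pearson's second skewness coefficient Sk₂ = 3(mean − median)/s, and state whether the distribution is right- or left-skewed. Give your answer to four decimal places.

Sk₂ = 3(8.53 − 5.6) / 21.6 = 3 × 2.9300 / 21.6
    = 8.7900 / 21.6 ≈ 0.4069
Sk₂ > 0 ⇒ mean > median ⇒ right-skewed (positive skew).

0.4069, right-skewed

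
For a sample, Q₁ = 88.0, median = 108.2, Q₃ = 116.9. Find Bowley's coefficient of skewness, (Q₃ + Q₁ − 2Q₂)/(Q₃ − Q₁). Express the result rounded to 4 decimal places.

-0.3979

numerator: Q₃ + Q₁ − 2Q₂ = 116.9 + 88.0 − 2×108.2 = -11.5000
denominator: Q₃ − Q₁ = 116.9 − 88.0 = 28.9000
Bowley skewness = -11.5000 / 28.9000 ≈ -0.3979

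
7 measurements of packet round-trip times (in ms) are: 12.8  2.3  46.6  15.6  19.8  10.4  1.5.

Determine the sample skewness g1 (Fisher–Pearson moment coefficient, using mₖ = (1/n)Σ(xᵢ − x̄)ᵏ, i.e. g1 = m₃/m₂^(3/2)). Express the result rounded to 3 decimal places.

x̄ = (12.8 + 2.3 + 46.6 + 15.6 + 19.8 + 10.4 + 1.5) / 7 = 15.5714
deviations (xᵢ − x̄): -2.7714, -13.2714, 31.0286, 0.0286, 4.2286, -5.1714, -14.0714
Σ(xᵢ − x̄)² = 1389.2143 ⇒ m₂ = 1389.2143/7 = 198.45918
Σ(xᵢ − x̄)³ = 24665.7457 ⇒ m₃ = 24665.7457/7 = 3523.67795
m₂^(3/2) = 198.45918^(1.5) = 2795.80451
g1 = m₃ / m₂^(3/2) = 3523.67795 / 2795.80451 ≈ 1.260

1.260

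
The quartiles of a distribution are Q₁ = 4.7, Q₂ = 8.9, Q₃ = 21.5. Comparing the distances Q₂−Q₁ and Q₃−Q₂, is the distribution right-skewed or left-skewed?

Q₂ − Q₁ = 4.2;  Q₃ − Q₂ = 12.6
Q₃ − Q₂ > Q₂ − Q₁ ⇒ the upper half is more spread out ⇒ right-skewed.

right-skewed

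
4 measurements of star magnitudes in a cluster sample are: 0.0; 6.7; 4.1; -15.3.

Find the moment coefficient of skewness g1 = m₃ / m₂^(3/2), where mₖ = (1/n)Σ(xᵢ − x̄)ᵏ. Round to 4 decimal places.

x̄ = (0.0 + 6.7 + 4.1 - 15.3) / 4 = -1.1250
deviations (xᵢ − x̄): 1.1250, 7.8250, 5.2250, -14.1750
Σ(xᵢ − x̄)² = 290.7275 ⇒ m₂ = 290.7275/4 = 72.68188
Σ(xᵢ − x̄)³ = -2224.9924 ⇒ m₃ = -2224.9924/4 = -556.24809
m₂^(3/2) = 72.68188^(1.5) = 619.63963
g1 = m₃ / m₂^(3/2) = -556.24809 / 619.63963 ≈ -0.8977

-0.8977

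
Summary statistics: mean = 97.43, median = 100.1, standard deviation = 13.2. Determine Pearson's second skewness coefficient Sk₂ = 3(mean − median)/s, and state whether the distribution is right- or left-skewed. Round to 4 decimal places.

-0.6068, left-skewed

Sk₂ = 3(97.43 − 100.1) / 13.2 = 3 × -2.6700 / 13.2
    = -8.0100 / 13.2 ≈ -0.6068
Sk₂ < 0 ⇒ mean < median ⇒ left-skewed (negative skew).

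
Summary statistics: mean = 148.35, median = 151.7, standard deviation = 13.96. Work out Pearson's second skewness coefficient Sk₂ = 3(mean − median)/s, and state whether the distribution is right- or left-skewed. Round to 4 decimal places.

Sk₂ = 3(148.35 − 151.7) / 13.96 = 3 × -3.3500 / 13.96
    = -10.0500 / 13.96 ≈ -0.7199
Sk₂ < 0 ⇒ mean < median ⇒ left-skewed (negative skew).

-0.7199, left-skewed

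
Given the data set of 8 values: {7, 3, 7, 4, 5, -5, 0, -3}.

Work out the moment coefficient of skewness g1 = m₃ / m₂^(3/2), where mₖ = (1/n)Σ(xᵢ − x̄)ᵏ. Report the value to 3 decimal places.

-0.498

x̄ = (7 + 3 + 7 + 4 + 5 - 5 + 0 - 3) / 8 = 2.2500
deviations (xᵢ − x̄): 4.7500, 0.7500, 4.7500, 1.7500, 2.7500, -7.2500, -2.2500, -5.2500
Σ(xᵢ − x̄)² = 141.5000 ⇒ m₂ = 141.5000/8 = 17.68750
Σ(xᵢ − x̄)³ = -296.2500 ⇒ m₃ = -296.2500/8 = -37.03125
m₂^(3/2) = 17.68750^(1.5) = 74.38745
g1 = m₃ / m₂^(3/2) = -37.03125 / 74.38745 ≈ -0.498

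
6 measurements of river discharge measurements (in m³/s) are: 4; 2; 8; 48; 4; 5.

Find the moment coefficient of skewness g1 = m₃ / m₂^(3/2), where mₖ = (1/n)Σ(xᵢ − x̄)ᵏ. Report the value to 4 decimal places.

1.7412

x̄ = (4 + 2 + 8 + 48 + 4 + 5) / 6 = 11.8333
deviations (xᵢ − x̄): -7.8333, -9.8333, -3.8333, 36.1667, -7.8333, -6.8333
Σ(xᵢ − x̄)² = 1588.8333 ⇒ m₂ = 1588.8333/6 = 264.80556
Σ(xᵢ − x̄)³ = 45019.4444 ⇒ m₃ = 45019.4444/6 = 7503.24074
m₂^(3/2) = 264.80556^(1.5) = 4309.14034
g1 = m₃ / m₂^(3/2) = 7503.24074 / 4309.14034 ≈ 1.7412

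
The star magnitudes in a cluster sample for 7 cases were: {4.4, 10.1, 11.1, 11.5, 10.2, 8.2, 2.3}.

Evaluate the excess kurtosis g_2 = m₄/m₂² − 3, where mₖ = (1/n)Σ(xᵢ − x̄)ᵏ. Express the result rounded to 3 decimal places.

x̄ = 8.2571
Σ(xᵢ − x̄)² = 76.1371 ⇒ m₂ = 10.87673
Σ(xᵢ − x̄)⁴ = 1682.3947 ⇒ m₄ = 240.34210
m₂² = 118.30336
g_2 = m₄/m₂² − 3 = 2.03157 − 3 ≈ -0.968

-0.968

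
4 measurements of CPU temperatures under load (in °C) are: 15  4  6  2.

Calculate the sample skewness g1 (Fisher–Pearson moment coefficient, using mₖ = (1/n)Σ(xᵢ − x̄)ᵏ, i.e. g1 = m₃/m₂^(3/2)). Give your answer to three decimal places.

x̄ = (15 + 4 + 6 + 2) / 4 = 6.7500
deviations (xᵢ − x̄): 8.2500, -2.7500, -0.7500, -4.7500
Σ(xᵢ − x̄)² = 98.7500 ⇒ m₂ = 98.7500/4 = 24.68750
Σ(xᵢ − x̄)³ = 433.1250 ⇒ m₃ = 433.1250/4 = 108.28125
m₂^(3/2) = 24.68750^(1.5) = 122.66359
g1 = m₃ / m₂^(3/2) = 108.28125 / 122.66359 ≈ 0.883

0.883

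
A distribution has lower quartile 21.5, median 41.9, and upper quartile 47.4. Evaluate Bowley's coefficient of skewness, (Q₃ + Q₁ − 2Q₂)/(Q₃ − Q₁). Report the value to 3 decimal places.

numerator: Q₃ + Q₁ − 2Q₂ = 47.4 + 21.5 − 2×41.9 = -14.9000
denominator: Q₃ − Q₁ = 47.4 − 21.5 = 25.9000
Bowley skewness = -14.9000 / 25.9000 ≈ -0.575

-0.575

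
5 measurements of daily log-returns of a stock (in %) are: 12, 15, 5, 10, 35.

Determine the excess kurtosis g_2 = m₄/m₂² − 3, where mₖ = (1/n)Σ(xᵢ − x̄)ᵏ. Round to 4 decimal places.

x̄ = 15.4000
Σ(xᵢ − x̄)² = 533.2000 ⇒ m₂ = 106.64000
Σ(xᵢ − x̄)⁴ = 160261.4560 ⇒ m₄ = 32052.29120
m₂² = 11372.08960
g_2 = m₄/m₂² − 3 = 2.81850 − 3 ≈ -0.1815

-0.1815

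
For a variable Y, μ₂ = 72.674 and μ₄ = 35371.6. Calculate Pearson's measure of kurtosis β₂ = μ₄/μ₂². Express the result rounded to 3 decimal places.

6.697

μ₂² = 72.674² = 5281.51028
μ₄/μ₂² = 35371.6 / 5281.51028 = 6.69725
β₂ ≈ 6.697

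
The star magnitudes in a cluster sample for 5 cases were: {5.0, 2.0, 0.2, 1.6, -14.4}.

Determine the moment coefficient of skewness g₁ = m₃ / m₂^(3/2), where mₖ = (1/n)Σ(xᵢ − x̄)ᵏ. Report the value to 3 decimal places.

x̄ = (5.0 + 2.0 + 0.2 + 1.6 - 14.4) / 5 = -1.1200
deviations (xᵢ − x̄): 6.1200, 3.1200, 1.3200, 2.7200, -13.2800
Σ(xᵢ − x̄)² = 232.6880 ⇒ m₂ = 232.6880/5 = 46.53760
Σ(xᵢ − x̄)³ = -2060.0237 ⇒ m₃ = -2060.0237/5 = -412.00474
m₂^(3/2) = 46.53760^(1.5) = 317.47240
g₁ = m₃ / m₂^(3/2) = -412.00474 / 317.47240 ≈ -1.298

-1.298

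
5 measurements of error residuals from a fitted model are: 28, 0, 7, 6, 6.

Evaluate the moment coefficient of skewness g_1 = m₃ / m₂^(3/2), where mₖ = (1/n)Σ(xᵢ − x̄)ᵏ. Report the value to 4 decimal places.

1.2363

x̄ = (28 + 0 + 7 + 6 + 6) / 5 = 9.4000
deviations (xᵢ − x̄): 18.6000, -9.4000, -2.4000, -3.4000, -3.4000
Σ(xᵢ − x̄)² = 463.2000 ⇒ m₂ = 463.2000/5 = 92.64000
Σ(xᵢ − x̄)³ = 5511.8400 ⇒ m₃ = 5511.8400/5 = 1102.36800
m₂^(3/2) = 92.64000^(1.5) = 891.65699
g_1 = m₃ / m₂^(3/2) = 1102.36800 / 891.65699 ≈ 1.2363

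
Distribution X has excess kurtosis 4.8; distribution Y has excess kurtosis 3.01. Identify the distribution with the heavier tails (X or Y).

Higher excess kurtosis ⇒ heavier tails relative to the normal distribution.
4.8 vs 3.01: the larger is 4.8, so X has heavier tails.

X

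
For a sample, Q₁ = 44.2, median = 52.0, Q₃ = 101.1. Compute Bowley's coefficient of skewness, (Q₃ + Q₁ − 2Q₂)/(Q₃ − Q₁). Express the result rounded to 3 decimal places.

numerator: Q₃ + Q₁ − 2Q₂ = 101.1 + 44.2 − 2×52.0 = 41.3000
denominator: Q₃ − Q₁ = 101.1 − 44.2 = 56.9000
Bowley skewness = 41.3000 / 56.9000 ≈ 0.726

0.726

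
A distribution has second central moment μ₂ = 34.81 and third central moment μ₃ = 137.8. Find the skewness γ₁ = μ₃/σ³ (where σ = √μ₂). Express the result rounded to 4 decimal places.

σ = √μ₂ = √34.81 = 5.90000
σ³ = μ₂^(3/2) = 205.37900
γ₁ = μ₃/σ³ = 137.8 / 205.37900 ≈ 0.6710

0.6710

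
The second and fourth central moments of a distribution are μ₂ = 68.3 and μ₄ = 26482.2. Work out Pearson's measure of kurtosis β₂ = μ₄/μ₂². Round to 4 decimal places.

5.6769

μ₂² = 68.3² = 4664.89000
μ₄/μ₂² = 26482.2 / 4664.89000 = 5.67692
β₂ ≈ 5.6769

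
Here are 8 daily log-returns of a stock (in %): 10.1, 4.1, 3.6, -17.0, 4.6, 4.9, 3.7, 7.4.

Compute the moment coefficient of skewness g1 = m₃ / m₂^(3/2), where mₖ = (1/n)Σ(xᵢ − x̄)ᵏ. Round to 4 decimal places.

x̄ = (10.1 + 4.1 + 3.6 - 17.0 + 4.6 + 4.9 + 3.7 + 7.4) / 8 = 2.6750
deviations (xᵢ − x̄): 7.4250, 1.4250, 0.9250, -19.6750, 1.9250, 2.2250, 1.0250, 4.7250
Σ(xᵢ − x̄)² = 477.1550 ⇒ m₂ = 477.1550/8 = 59.64438
Σ(xᵢ − x̄)³ = -7078.5593 ⇒ m₃ = -7078.5593/8 = -884.81991
m₂^(3/2) = 59.64438^(1.5) = 460.63214
g1 = m₃ / m₂^(3/2) = -884.81991 / 460.63214 ≈ -1.9209

-1.9209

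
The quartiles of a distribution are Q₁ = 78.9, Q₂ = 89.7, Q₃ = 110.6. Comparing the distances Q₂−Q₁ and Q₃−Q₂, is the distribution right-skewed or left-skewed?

right-skewed

Q₂ − Q₁ = 10.8;  Q₃ − Q₂ = 20.9
Q₃ − Q₂ > Q₂ − Q₁ ⇒ the upper half is more spread out ⇒ right-skewed.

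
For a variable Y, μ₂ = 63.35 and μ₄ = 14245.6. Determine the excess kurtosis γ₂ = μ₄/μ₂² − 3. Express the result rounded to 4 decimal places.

μ₂² = 63.35² = 4013.22250
μ₄/μ₂² = 14245.6 / 4013.22250 = 3.54967
γ₂ = 3.54967 − 3 ≈ 0.5497

0.5497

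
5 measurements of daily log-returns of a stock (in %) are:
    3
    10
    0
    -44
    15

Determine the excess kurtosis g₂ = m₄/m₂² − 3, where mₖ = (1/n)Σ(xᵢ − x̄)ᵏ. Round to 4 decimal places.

x̄ = -3.2000
Σ(xᵢ − x̄)² = 2218.8000 ⇒ m₂ = 443.76000
Σ(xᵢ − x̄)⁴ = 2912688.3360 ⇒ m₄ = 582537.66720
m₂² = 196922.93760
g₂ = m₄/m₂² − 3 = 2.95820 − 3 ≈ -0.0418

-0.0418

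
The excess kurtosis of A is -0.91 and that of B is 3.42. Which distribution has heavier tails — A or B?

B

Higher excess kurtosis ⇒ heavier tails relative to the normal distribution.
-0.91 vs 3.42: the larger is 3.42, so B has heavier tails. (B is leptokurtic — heavier-than-normal tails; the other is platykurtic.)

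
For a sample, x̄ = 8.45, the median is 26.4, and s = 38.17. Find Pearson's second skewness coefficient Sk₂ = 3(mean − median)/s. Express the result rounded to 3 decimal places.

-1.411

Sk₂ = 3(8.45 − 26.4) / 38.17 = 3 × -17.9500 / 38.17
    = -53.8500 / 38.17 ≈ -1.411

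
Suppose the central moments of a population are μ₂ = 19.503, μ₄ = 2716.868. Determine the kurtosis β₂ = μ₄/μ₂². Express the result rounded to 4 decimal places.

μ₂² = 19.503² = 380.36701
μ₄/μ₂² = 2716.868 / 380.36701 = 7.14275
β₂ ≈ 7.1428

7.1428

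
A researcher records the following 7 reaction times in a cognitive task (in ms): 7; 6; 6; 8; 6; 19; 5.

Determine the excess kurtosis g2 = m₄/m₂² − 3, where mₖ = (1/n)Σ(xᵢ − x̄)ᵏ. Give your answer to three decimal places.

x̄ = 8.1429
Σ(xᵢ − x̄)² = 142.8571 ⇒ m₂ = 20.40816
Σ(xᵢ − x̄)⁴ = 14057.6443 ⇒ m₄ = 2008.23490
m₂² = 416.49313
g2 = m₄/m₂² − 3 = 4.82177 − 3 ≈ 1.822

1.822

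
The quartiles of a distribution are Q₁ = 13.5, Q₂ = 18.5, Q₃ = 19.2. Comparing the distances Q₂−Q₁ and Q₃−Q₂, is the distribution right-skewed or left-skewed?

left-skewed

Q₂ − Q₁ = 5.0;  Q₃ − Q₂ = 0.7
Q₂ − Q₁ > Q₃ − Q₂ ⇒ the lower half is more spread out ⇒ left-skewed.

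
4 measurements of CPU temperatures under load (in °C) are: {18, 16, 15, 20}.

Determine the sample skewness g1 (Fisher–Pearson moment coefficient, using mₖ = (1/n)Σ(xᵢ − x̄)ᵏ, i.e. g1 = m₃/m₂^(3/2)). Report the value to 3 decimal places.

0.278

x̄ = (18 + 16 + 15 + 20) / 4 = 17.2500
deviations (xᵢ − x̄): 0.7500, -1.2500, -2.2500, 2.7500
Σ(xᵢ − x̄)² = 14.7500 ⇒ m₂ = 14.7500/4 = 3.68750
Σ(xᵢ − x̄)³ = 7.8750 ⇒ m₃ = 7.8750/4 = 1.96875
m₂^(3/2) = 3.68750^(1.5) = 7.08106
g1 = m₃ / m₂^(3/2) = 1.96875 / 7.08106 ≈ 0.278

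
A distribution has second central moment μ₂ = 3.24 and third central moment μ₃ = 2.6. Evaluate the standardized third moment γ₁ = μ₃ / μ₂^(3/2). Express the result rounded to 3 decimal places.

σ = √μ₂ = √3.24 = 1.80000
σ³ = μ₂^(3/2) = 5.83200
γ₁ = μ₃/σ³ = 2.6 / 5.83200 ≈ 0.446

0.446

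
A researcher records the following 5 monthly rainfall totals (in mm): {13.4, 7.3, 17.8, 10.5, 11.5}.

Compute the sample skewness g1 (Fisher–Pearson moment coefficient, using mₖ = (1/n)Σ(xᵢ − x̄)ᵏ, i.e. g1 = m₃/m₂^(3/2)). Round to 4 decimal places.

0.3475

x̄ = (13.4 + 7.3 + 17.8 + 10.5 + 11.5) / 5 = 12.1000
deviations (xᵢ − x̄): 1.3000, -4.8000, 5.7000, -1.6000, -0.6000
Σ(xᵢ − x̄)² = 60.1400 ⇒ m₂ = 60.1400/5 = 12.02800
Σ(xᵢ − x̄)³ = 72.4860 ⇒ m₃ = 72.4860/5 = 14.49720
m₂^(3/2) = 12.02800^(1.5) = 41.71480
g1 = m₃ / m₂^(3/2) = 14.49720 / 41.71480 ≈ 0.3475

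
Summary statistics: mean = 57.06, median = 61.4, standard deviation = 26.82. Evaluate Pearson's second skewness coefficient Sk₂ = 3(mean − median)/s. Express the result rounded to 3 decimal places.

-0.485

Sk₂ = 3(57.06 − 61.4) / 26.82 = 3 × -4.3400 / 26.82
    = -13.0200 / 26.82 ≈ -0.485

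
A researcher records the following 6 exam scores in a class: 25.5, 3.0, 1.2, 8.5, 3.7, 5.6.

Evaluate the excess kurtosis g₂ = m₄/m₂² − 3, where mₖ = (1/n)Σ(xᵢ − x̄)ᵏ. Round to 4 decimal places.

0.6600

x̄ = 7.9167
Σ(xᵢ − x̄)² = 401.9483 ⇒ m₂ = 66.99139
Σ(xᵢ − x̄)⁴ = 98552.9813 ⇒ m₄ = 16425.49689
m₂² = 4487.84619
g₂ = m₄/m₂² − 3 = 3.66000 − 3 ≈ 0.6600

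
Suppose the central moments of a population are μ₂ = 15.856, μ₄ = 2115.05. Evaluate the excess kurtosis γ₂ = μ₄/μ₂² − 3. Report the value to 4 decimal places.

μ₂² = 15.856² = 251.41274
μ₄/μ₂² = 2115.05 / 251.41274 = 8.41266
γ₂ = 8.41266 − 3 ≈ 5.4127

5.4127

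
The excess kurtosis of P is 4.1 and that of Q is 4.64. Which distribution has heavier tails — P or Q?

Q

Higher excess kurtosis ⇒ heavier tails relative to the normal distribution.
4.1 vs 4.64: the larger is 4.64, so Q has heavier tails.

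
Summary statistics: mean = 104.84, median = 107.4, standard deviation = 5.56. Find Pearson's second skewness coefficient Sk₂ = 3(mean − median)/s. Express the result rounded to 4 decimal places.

Sk₂ = 3(104.84 − 107.4) / 5.56 = 3 × -2.5600 / 5.56
    = -7.6800 / 5.56 ≈ -1.3813

-1.3813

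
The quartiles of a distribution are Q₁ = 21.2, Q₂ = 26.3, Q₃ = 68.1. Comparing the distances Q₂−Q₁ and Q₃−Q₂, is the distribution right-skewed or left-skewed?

right-skewed

Q₂ − Q₁ = 5.1;  Q₃ − Q₂ = 41.8
Q₃ − Q₂ > Q₂ − Q₁ ⇒ the upper half is more spread out ⇒ right-skewed.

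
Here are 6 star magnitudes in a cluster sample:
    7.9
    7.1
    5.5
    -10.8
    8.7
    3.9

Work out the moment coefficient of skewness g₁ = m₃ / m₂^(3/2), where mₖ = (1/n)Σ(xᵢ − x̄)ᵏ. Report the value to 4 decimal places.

-1.5756

x̄ = (7.9 + 7.1 + 5.5 - 10.8 + 8.7 + 3.9) / 6 = 3.7167
deviations (xᵢ − x̄): 4.1833, 3.3833, 1.7833, -14.5167, 4.9833, 0.1833
Σ(xᵢ − x̄)² = 267.7283 ⇒ m₂ = 267.7283/6 = 44.62139
Σ(xᵢ − x̄)³ = -2817.7794 ⇒ m₃ = -2817.7794/6 = -469.62991
m₂^(3/2) = 44.62139^(1.5) = 298.06750
g₁ = m₃ / m₂^(3/2) = -469.62991 / 298.06750 ≈ -1.5756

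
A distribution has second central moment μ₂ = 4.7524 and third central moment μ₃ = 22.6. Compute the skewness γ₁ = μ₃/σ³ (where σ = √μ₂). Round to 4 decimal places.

σ = √μ₂ = √4.7524 = 2.18000
σ³ = μ₂^(3/2) = 10.36023
γ₁ = μ₃/σ³ = 22.6 / 10.36023 ≈ 2.1814

2.1814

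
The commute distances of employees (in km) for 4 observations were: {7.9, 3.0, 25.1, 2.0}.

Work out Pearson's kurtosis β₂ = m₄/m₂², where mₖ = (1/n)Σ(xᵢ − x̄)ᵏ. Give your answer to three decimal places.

x̄ = 9.5000
Σ(xᵢ − x̄)² = 344.4200 ⇒ m₂ = 86.10500
Σ(xᵢ − x̄)⁴ = 64179.7682 ⇒ m₄ = 16044.94205
m₂² = 7414.07103
β₂ = m₄/m₂² = 16044.94205 / 7414.07103 ≈ 2.164

2.164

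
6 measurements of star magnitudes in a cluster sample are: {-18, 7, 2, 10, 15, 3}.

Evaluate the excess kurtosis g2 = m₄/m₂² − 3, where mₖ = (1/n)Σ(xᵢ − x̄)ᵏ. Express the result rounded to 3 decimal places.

x̄ = 3.1667
Σ(xᵢ − x̄)² = 650.8333 ⇒ m₂ = 108.47222
Σ(xᵢ − x̄)⁴ = 222734.8194 ⇒ m₄ = 37122.46991
m₂² = 11766.22299
g2 = m₄/m₂² − 3 = 3.15500 − 3 ≈ 0.155

0.155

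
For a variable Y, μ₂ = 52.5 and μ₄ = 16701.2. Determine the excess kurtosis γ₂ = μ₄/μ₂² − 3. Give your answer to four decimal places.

3.0594

μ₂² = 52.5² = 2756.25000
μ₄/μ₂² = 16701.2 / 2756.25000 = 6.05939
γ₂ = 6.05939 − 3 ≈ 3.0594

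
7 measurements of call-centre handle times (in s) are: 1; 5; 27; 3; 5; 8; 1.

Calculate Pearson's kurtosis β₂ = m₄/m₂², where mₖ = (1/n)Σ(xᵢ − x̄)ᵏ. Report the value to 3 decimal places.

4.499

x̄ = 7.1429
Σ(xᵢ − x̄)² = 496.8571 ⇒ m₂ = 70.97959
Σ(xᵢ − x̄)⁴ = 158662.4198 ⇒ m₄ = 22666.05998
m₂² = 5038.10246
β₂ = m₄/m₂² = 22666.05998 / 5038.10246 ≈ 4.499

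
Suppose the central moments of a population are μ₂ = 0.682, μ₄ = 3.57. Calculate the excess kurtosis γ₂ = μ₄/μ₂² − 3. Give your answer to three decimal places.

4.675

μ₂² = 0.682² = 0.46512
μ₄/μ₂² = 3.57 / 0.46512 = 7.67537
γ₂ = 7.67537 − 3 ≈ 4.675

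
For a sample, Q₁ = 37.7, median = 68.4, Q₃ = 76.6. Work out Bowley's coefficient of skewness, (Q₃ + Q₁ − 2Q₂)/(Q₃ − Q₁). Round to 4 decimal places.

numerator: Q₃ + Q₁ − 2Q₂ = 76.6 + 37.7 − 2×68.4 = -22.5000
denominator: Q₃ − Q₁ = 76.6 − 37.7 = 38.9000
Bowley skewness = -22.5000 / 38.9000 ≈ -0.5784

-0.5784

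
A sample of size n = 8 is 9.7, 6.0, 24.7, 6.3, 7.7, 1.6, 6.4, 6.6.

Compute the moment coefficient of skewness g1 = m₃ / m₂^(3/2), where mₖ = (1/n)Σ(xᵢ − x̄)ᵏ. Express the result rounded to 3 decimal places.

x̄ = (9.7 + 6.0 + 24.7 + 6.3 + 7.7 + 1.6 + 6.4 + 6.6) / 8 = 8.6250
deviations (xᵢ − x̄): 1.0750, -2.6250, 16.0750, -2.3250, -0.9250, -7.0250, -2.2250, -2.0250
Σ(xᵢ − x̄)² = 331.1150 ⇒ m₂ = 331.1150/8 = 41.38938
Σ(xᵢ − x̄)³ = 3757.6582 ⇒ m₃ = 3757.6582/8 = 469.70728
m₂^(3/2) = 41.38938^(1.5) = 266.27678
g1 = m₃ / m₂^(3/2) = 469.70728 / 266.27678 ≈ 1.764

1.764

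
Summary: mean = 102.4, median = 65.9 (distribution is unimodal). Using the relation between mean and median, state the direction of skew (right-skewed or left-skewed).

mean − median = 102.4 − 65.9 = 36.5
mean > median ⇒ the longer tail is on the right ⇒ right-skewed (positively skewed).

right-skewed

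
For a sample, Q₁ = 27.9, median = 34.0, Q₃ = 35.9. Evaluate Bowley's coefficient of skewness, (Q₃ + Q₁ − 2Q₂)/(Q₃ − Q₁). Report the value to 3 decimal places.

numerator: Q₃ + Q₁ − 2Q₂ = 35.9 + 27.9 − 2×34.0 = -4.2000
denominator: Q₃ − Q₁ = 35.9 − 27.9 = 8.0000
Bowley skewness = -4.2000 / 8.0000 ≈ -0.525

-0.525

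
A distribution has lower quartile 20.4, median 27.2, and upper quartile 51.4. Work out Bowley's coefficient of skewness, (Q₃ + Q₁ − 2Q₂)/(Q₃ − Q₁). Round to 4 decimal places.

numerator: Q₃ + Q₁ − 2Q₂ = 51.4 + 20.4 − 2×27.2 = 17.4000
denominator: Q₃ − Q₁ = 51.4 − 20.4 = 31.0000
Bowley skewness = 17.4000 / 31.0000 ≈ 0.5613

0.5613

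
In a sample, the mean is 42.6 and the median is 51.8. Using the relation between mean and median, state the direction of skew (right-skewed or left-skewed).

left-skewed

mean − median = 42.6 − 51.8 = -9.2
mean < median ⇒ the longer tail is on the left ⇒ left-skewed (negatively skewed).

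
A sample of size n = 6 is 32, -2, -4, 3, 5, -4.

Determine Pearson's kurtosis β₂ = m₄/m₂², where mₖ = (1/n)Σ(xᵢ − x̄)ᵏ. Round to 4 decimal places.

x̄ = 5.0000
Σ(xᵢ − x̄)² = 944.0000 ⇒ m₂ = 157.33333
Σ(xᵢ − x̄)⁴ = 546980.0000 ⇒ m₄ = 91163.33333
m₂² = 24753.77778
β₂ = m₄/m₂² = 91163.33333 / 24753.77778 ≈ 3.6828

3.6828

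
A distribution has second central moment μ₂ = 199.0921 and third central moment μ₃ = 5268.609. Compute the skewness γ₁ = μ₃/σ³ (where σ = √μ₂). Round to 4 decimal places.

1.8755

σ = √μ₂ = √199.0921 = 14.11000
σ³ = μ₂^(3/2) = 2809.18953
γ₁ = μ₃/σ³ = 5268.609 / 2809.18953 ≈ 1.8755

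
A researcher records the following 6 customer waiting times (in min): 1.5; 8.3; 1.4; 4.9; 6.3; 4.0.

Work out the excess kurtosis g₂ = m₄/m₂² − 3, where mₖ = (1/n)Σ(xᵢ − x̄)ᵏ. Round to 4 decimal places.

-1.2293

x̄ = 4.4000
Σ(xᵢ − x̄)² = 36.6400 ⇒ m₂ = 6.10667
Σ(xᵢ − x̄)⁴ = 396.1924 ⇒ m₄ = 66.03207
m₂² = 37.29138
g₂ = m₄/m₂² − 3 = 1.77071 − 3 ≈ -1.2293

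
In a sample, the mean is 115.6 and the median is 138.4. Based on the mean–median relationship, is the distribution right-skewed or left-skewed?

left-skewed

mean − median = 115.6 − 138.4 = -22.8
mean < median ⇒ the longer tail is on the left ⇒ left-skewed (negatively skewed).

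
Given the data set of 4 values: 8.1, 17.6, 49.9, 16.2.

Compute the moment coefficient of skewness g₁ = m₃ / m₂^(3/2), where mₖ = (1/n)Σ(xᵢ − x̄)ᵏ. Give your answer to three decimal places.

0.971

x̄ = (8.1 + 17.6 + 49.9 + 16.2) / 4 = 22.9500
deviations (xᵢ − x̄): -14.8500, -5.3500, 26.9500, -6.7500
Σ(xᵢ − x̄)² = 1021.0100 ⇒ m₂ = 1021.0100/4 = 255.25250
Σ(xᵢ − x̄)³ = 15838.4160 ⇒ m₃ = 15838.4160/4 = 3959.60400
m₂^(3/2) = 255.25250^(1.5) = 4078.07310
g₁ = m₃ / m₂^(3/2) = 3959.60400 / 4078.07310 ≈ 0.971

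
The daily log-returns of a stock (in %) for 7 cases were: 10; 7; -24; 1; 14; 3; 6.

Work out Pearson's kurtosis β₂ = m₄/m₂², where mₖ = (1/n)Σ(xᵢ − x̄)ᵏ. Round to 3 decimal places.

x̄ = 2.4286
Σ(xᵢ − x̄)² = 925.7143 ⇒ m₂ = 132.24490
Σ(xᵢ − x̄)⁴ = 509678.1691 ⇒ m₄ = 72811.16701
m₂² = 17488.71304
β₂ = m₄/m₂² = 72811.16701 / 17488.71304 ≈ 4.163

4.163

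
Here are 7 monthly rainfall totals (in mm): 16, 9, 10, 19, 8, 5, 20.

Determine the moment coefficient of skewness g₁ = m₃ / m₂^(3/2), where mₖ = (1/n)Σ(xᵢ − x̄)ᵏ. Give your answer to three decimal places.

0.190

x̄ = (16 + 9 + 10 + 19 + 8 + 5 + 20) / 7 = 12.4286
deviations (xᵢ − x̄): 3.5714, -3.4286, -2.4286, 6.5714, -4.4286, -7.4286, 7.5714
Σ(xᵢ − x̄)² = 205.7143 ⇒ m₂ = 205.7143/7 = 29.38776
Σ(xᵢ − x̄)³ = 211.9592 ⇒ m₃ = 211.9592/7 = 30.27988
m₂^(3/2) = 29.38776^(1.5) = 159.31241
g₁ = m₃ / m₂^(3/2) = 30.27988 / 159.31241 ≈ 0.190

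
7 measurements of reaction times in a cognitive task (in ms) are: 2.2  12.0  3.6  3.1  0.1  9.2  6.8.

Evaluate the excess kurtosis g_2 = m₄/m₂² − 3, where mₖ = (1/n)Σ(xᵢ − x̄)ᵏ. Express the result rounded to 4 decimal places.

x̄ = 5.2857
Σ(xᵢ − x̄)² = 106.7286 ⇒ m₂ = 15.24694
Σ(xᵢ − x̄)⁴ = 3117.0835 ⇒ m₄ = 445.29764
m₂² = 232.46914
g_2 = m₄/m₂² − 3 = 1.91551 − 3 ≈ -1.0845

-1.0845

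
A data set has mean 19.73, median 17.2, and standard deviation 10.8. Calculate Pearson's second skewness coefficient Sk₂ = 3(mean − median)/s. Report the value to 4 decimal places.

0.7028

Sk₂ = 3(19.73 − 17.2) / 10.8 = 3 × 2.5300 / 10.8
    = 7.5900 / 10.8 ≈ 0.7028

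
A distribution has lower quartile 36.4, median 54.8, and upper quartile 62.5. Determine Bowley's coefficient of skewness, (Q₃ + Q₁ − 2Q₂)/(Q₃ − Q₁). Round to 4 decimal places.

-0.4100

numerator: Q₃ + Q₁ − 2Q₂ = 62.5 + 36.4 − 2×54.8 = -10.7000
denominator: Q₃ − Q₁ = 62.5 − 36.4 = 26.1000
Bowley skewness = -10.7000 / 26.1000 ≈ -0.4100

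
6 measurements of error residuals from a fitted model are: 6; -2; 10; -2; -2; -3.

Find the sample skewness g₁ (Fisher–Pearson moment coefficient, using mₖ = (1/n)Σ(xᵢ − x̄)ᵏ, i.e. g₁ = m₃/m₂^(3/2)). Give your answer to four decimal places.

0.8560

x̄ = (6 - 2 + 10 - 2 - 2 - 3) / 6 = 1.1667
deviations (xᵢ − x̄): 4.8333, -3.1667, 8.8333, -3.1667, -3.1667, -4.1667
Σ(xᵢ − x̄)² = 148.8333 ⇒ m₂ = 148.8333/6 = 24.80556
Σ(xᵢ − x̄)³ = 634.5556 ⇒ m₃ = 634.5556/6 = 105.75926
m₂^(3/2) = 24.80556^(1.5) = 123.54451
g₁ = m₃ / m₂^(3/2) = 105.75926 / 123.54451 ≈ 0.8560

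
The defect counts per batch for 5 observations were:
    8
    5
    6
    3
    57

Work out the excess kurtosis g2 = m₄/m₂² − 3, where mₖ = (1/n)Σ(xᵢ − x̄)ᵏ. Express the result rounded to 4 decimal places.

0.2197

x̄ = 15.8000
Σ(xᵢ − x̄)² = 2134.8000 ⇒ m₂ = 426.96000
Σ(xᵢ − x̄)⁴ = 2934676.1760 ⇒ m₄ = 586935.23520
m₂² = 182294.84160
g2 = m₄/m₂² − 3 = 3.21970 − 3 ≈ 0.2197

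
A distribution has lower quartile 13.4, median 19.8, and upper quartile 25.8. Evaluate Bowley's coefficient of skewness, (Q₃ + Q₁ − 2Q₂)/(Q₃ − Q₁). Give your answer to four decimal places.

-0.0323

numerator: Q₃ + Q₁ − 2Q₂ = 25.8 + 13.4 − 2×19.8 = -0.4000
denominator: Q₃ − Q₁ = 25.8 − 13.4 = 12.4000
Bowley skewness = -0.4000 / 12.4000 ≈ -0.0323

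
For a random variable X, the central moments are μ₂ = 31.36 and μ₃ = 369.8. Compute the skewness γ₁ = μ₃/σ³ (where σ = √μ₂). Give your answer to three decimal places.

2.106

σ = √μ₂ = √31.36 = 5.60000
σ³ = μ₂^(3/2) = 175.61600
γ₁ = μ₃/σ³ = 369.8 / 175.61600 ≈ 2.106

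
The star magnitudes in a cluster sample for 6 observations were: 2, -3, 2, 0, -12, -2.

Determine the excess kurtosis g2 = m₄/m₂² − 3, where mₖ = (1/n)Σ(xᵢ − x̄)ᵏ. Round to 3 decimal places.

x̄ = -2.1667
Σ(xᵢ − x̄)² = 136.8333 ⇒ m₂ = 22.80556
Σ(xᵢ − x̄)⁴ = 9975.1528 ⇒ m₄ = 1662.52546
m₂² = 520.09336
g2 = m₄/m₂² − 3 = 3.19659 − 3 ≈ 0.197

0.197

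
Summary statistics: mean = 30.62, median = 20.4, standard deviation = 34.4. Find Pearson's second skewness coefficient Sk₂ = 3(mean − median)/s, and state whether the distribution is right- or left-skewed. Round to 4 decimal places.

0.8913, right-skewed

Sk₂ = 3(30.62 − 20.4) / 34.4 = 3 × 10.2200 / 34.4
    = 30.6600 / 34.4 ≈ 0.8913
Sk₂ > 0 ⇒ mean > median ⇒ right-skewed (positive skew).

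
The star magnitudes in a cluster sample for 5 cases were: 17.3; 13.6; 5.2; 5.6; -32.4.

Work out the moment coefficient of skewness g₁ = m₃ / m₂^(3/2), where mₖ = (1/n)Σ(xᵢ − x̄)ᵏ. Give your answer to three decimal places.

x̄ = (17.3 + 13.6 + 5.2 + 5.6 - 32.4) / 5 = 1.8600
deviations (xᵢ − x̄): 15.4400, 11.7400, 3.3400, 3.7400, -34.2600
Σ(xᵢ − x̄)² = 1575.1120 ⇒ m₂ = 1575.1120/5 = 315.02240
Σ(xᵢ − x̄)³ = -34824.1262 ⇒ m₃ = -34824.1262/5 = -6964.82525
m₂^(3/2) = 315.02240^(1.5) = 5591.29175
g₁ = m₃ / m₂^(3/2) = -6964.82525 / 5591.29175 ≈ -1.246

-1.246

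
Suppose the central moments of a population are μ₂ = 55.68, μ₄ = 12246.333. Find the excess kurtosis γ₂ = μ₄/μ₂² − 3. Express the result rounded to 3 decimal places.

0.950

μ₂² = 55.68² = 3100.26240
μ₄/μ₂² = 12246.333 / 3100.26240 = 3.95010
γ₂ = 3.95010 − 3 ≈ 0.950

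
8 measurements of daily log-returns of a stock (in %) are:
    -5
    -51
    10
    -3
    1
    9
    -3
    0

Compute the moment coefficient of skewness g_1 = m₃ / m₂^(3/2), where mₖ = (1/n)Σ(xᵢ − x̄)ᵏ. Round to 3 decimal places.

x̄ = (-5 - 51 + 10 - 3 + 1 + 9 - 3 + 0) / 8 = -5.2500
deviations (xᵢ − x̄): 0.2500, -45.7500, 15.2500, 2.2500, 6.2500, 14.2500, 2.2500, 5.2500
Σ(xᵢ − x̄)² = 2605.5000 ⇒ m₂ = 2605.5000/8 = 325.68750
Σ(xᵢ − x̄)³ = -88905.7500 ⇒ m₃ = -88905.7500/8 = -11113.21875
m₂^(3/2) = 325.68750^(1.5) = 5877.62177
g_1 = m₃ / m₂^(3/2) = -11113.21875 / 5877.62177 ≈ -1.891

-1.891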